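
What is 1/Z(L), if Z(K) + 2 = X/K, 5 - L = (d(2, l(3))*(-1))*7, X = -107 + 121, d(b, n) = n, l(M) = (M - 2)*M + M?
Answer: -47/80 ≈ -0.58750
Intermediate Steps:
l(M) = M + M*(-2 + M) (l(M) = (-2 + M)*M + M = M*(-2 + M) + M = M + M*(-2 + M))
X = 14
L = 47 (L = 5 - (3*(-1 + 3))*(-1)*7 = 5 - (3*2)*(-1)*7 = 5 - 6*(-1)*7 = 5 - (-6)*7 = 5 - 1*(-42) = 5 + 42 = 47)
Z(K) = -2 + 14/K
1/Z(L) = 1/(-2 + 14/47) = 1/(-80/47) = -47/80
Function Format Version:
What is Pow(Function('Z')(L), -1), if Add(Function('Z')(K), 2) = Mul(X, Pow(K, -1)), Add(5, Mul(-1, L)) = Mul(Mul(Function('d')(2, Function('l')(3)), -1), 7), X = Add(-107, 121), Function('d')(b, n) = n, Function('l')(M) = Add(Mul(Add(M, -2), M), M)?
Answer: Rational(-47, 80) ≈ -0.58750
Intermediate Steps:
Function('l')(M) = Add(M, Mul(M, Add(-2, M))) (Function('l')(M) = Add(Mul(Add(-2, M), M), M) = Add(Mul(M, Add(-2, M)), M) = Add(M, Mul(M, Add(-2, M))))
X = 14
L = 47 (L = Add(5, Mul(-1, Mul(Mul(Mul(3, Add(-1, 3)), -1), 7))) = Add(5, Mul(-1, Mul(Mul(Mul(3, 2), -1), 7))) = Add(5, Mul(-1, Mul(Mul(6, -1), 7))) = Add(5, Mul(-1, Mul(-6, 7))) = Add(5, Mul(-1, -42)) = Add(5, 42) = 47)
Function('Z')(K) = Add(-2, Mul(14, Pow(K, -1)))
Pow(Function('Z')(L), -1) = Pow(Add(-2, Mul(14, Pow(47, -1))), -1) = Pow(Add(-2, Mul(14, Rational(1, 47))), -1) = Pow(Add(-2, Rational(14, 47)), -1) = Pow(Rational(-80, 47), -1) = Rational(-47, 80)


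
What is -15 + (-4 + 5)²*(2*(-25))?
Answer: -65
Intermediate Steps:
-15 + (-4 + 5)²*(2*(-25)) = -15 + 1²*(-50) = -15 + 1*(-50) = -15 - 50 = -65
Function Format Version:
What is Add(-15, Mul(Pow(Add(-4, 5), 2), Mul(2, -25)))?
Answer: -65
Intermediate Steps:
Add(-15, Mul(Pow(Add(-4, 5), 2), Mul(2, -25))) = Add(-15, Mul(Pow(1, 2), -50)) = Add(-15, Mul(1, -50)) = Add(-15, -50) = -65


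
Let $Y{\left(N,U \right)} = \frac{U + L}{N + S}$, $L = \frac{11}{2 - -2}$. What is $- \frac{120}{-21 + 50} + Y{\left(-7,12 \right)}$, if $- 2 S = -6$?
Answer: $- \frac{3631}{464} \approx -7.8254$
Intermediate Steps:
$L = \frac{11}{4}$ ($L = \frac{11}{2 + 2} = \frac{11}{4} \approx 2.75$)
$S = 3$ ($S = \left(- \frac{1}{2}\right) \left(-6\right) = 3$)
$Y{\left(N,U \right)} = \frac{\frac{11}{4} + U}{3 + N}$ ($Y{\left(N,U \right)} = \frac{U + \frac{11}{4}}{N + 3} = \frac{\frac{11}{4} + U}{3 + N}$)
$- \frac{120}{-21 + 50} + Y{\left(-7,12 \right)} = - \frac{120}{-21 + 50} + \frac{\frac{11}{4} + 12}{3 - 7} = - \frac{120}{29} + \frac{1}{-4} \cdot \frac{59}{4} = \left(-120\right) \frac{1}{29} - \frac{59}{16} = - \frac{120}{29} - \frac{59}{16} = - \frac{3631}{464}$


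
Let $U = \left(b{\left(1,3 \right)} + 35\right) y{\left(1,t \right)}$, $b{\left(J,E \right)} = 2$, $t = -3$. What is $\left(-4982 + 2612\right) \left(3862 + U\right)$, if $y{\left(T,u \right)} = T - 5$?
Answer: $-8802180$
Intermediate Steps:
$y{\left(T,u \right)} = -5 + T$
$U = -148$ ($U = \left(2 + 35\right) \left(-5 + 1\right) = 37 \left(-4\right) = -148$)
$\left(-4982 + 2612\right) \left(3862 + U\right) = \left(-4982 + 2612\right) \left(3862 - 148\right) = \left(-2370\right) 3714 = -8802180$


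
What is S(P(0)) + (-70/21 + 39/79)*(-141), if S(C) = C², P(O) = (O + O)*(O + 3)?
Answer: 31631/79 ≈ 400.39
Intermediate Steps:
P(O) = 2*O*(3 + O) (P(O) = (2*O)*(3 + O) = 2*O*(3 + O))
S(P(0)) + (-70/21 + 39/79)*(-141) = (2*0*(3 + 0))² + (-70/21 + 39/79)*(-141) = (2*0*3)² + (-70*1/21 + 39*(1/79))*(-141) = 0² + (-10/3 + 39/79)*(-141) = 0 - 673/237*(-141) = 0 + 31631/79 = 31631/79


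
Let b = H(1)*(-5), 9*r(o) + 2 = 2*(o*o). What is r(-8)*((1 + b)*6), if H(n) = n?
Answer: -336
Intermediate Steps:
r(o) = -2/9 + 2*o²/9 (r(o) = -2/9 + (2*(o*o))/9 = -2/9 + (2*o²)/9 = -2/9 + 2*o²/9)
b = -5 (b = 1*(-5) = -5)
r(-8)*((1 + b)*6) = (-2/9 + (2/9)*(-8)²)*((1 - 5)*6) = (-2/9 + (2/9)*64)*(-4*6) = (-2/9 + 128/9)*(-24) = 14*(-24) = -336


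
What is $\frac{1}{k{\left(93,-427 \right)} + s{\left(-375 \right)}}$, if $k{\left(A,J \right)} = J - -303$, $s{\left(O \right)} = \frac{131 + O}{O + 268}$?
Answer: $- \frac{107}{13024} \approx -0.0082156$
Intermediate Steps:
$s{\left(O \right)} = \frac{131 + O}{268 + O}$
$k{\left(A,J \right)} = 303 + J$ ($k{\left(A,J \right)} = J + 303 = 303 + J$)
$\frac{1}{k{\left(93,-427 \right)} + s{\left(-375 \right)}} = \frac{1}{\left(303 - 427\right) + \frac{131 - 375}{268 - 375}} = \frac{1}{-124 + \frac{1}{-107} \left(-244\right)} = \frac{1}{-124 - - \frac{244}{107}} = \frac{1}{-124 + \frac{244}{107}} = \frac{1}{- \frac{13024}{107}} = - \frac{107}{13024}$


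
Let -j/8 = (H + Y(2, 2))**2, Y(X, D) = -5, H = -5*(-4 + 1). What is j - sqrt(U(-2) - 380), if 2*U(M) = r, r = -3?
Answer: -800 - I*sqrt(1526)/2 ≈ -800.0 - 19.532*I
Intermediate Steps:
H = 15 (H = -5*(-3) = 15)
U(M) = -3/2 (U(M) = (1/2)*(-3) = -3/2)
j = -800 (j = -8*(15 - 5)**2 = -8*10**2 = -8*100 = -800)
j - sqrt(U(-2) - 380) = -800 - sqrt(-3/2 - 380) = -800 - sqrt(-763/2) = -800 - I*sqrt(1526)/2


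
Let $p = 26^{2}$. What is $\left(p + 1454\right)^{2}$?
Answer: $4536900$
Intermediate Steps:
$p = 676$
$\left(p + 1454\right)^{2} = \left(676 + 1454\right)^{2} = 2130^{2} = 4536900$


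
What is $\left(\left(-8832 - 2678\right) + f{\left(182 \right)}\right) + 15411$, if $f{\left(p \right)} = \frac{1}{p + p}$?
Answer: $\frac{1419965}{364} \approx 3901.0$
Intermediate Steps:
$f{\left(p \right)} = \frac{1}{2 p}$
$\left(\left(-8832 - 2678\right) + f{\left(182 \right)}\right) + 15411 = \left(\left(-8832 - 2678\right) + \frac{1}{2 \cdot 182}\right) + 15411 = \left(\left(-8832 - 2678\right) + \frac{1}{2} \cdot \frac{1}{182}\right) + 15411 = \left(-11510 + \frac{1}{364}\right) + 15411 = - \frac{4189639}{364} + 15411 = \frac{1419965}{364}$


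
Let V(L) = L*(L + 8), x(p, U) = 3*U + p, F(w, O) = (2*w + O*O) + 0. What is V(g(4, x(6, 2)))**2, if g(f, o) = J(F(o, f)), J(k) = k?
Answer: 3686400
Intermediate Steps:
F(w, O) = O**2 + 2*w (F(w, O) = (2*w + O**2) + 0 = (O**2 + 2*w) + 0 = O**2 + 2*w)
x(p, U) = p + 3*U
g(f, o) = f**2 + 2*o
V(L) = L*(8 + L)
V(g(4, x(6, 2)))**2 = ((4**2 + 2*(6 + 3*2))*(8 + (4**2 + 2*(6 + 3*2))))**2 = ((16 + 2*(6 + 6))*(8 + (16 + 2*(6 + 6))))**2 = ((16 + 2*12)*(8 + (16 + 2*12)))**2 = ((16 + 24)*(8 + (16 + 24)))**2 = (40*(8 + 40))**2 = (40*48)**2 = 1920**2 = 3686400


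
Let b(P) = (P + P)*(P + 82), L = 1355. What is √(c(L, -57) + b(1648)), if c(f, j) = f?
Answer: 3*√633715 ≈ 2388.2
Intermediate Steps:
b(P) = 2*P*(82 + P) (b(P) = (2*P)*(82 + P) = 2*P*(82 + P))
√(c(L, -57) + b(1648)) = √(1355 + 2*1648*(82 + 1648)) = √(1355 + 2*1648*1730) = √(1355 + 5702080) = √5703435 = 3*√633715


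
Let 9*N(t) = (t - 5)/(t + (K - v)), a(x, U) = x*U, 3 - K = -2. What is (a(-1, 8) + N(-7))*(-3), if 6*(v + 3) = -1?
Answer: 192/7 ≈ 27.429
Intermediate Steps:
K = 5 (K = 3 - 1*(-2) = 3 + 2 = 5)
v = -19/6 (v = -3 + (⅙)*(-1) = -3 - ⅙ = -19/6 ≈ -3.1667)
a(x, U) = U*x
N(t) = (-5 + t)/(9*(49/6 + t)) (N(t) = ((t - 5)/(t + (5 - 1*(-19/6))))/9 = ((-5 + t)/(t + (5 + 19/6)))/9 = ((-5 + t)/(t + 49/6))/9 = ((-5 + t)/(49/6 + t))/9 = (-5 + t)/(9*(49/6 + t)))
(a(-1, 8) + N(-7))*(-3) = (8*(-1) + 2*(-5 - 7)/(3*(49 + 6*(-7))))*(-3) = (-8 + (⅔)*(-12)/(49 - 42))*(-3) = (-8 + (⅔)*(-12)/7)*(-3) = (-8 + (⅔)*(⅐)*(-12))*(-3) = (-8 - 8/7)*(-3) = -64/7*(-3) = 192/7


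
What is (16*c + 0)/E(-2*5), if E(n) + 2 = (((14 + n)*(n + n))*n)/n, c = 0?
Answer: 0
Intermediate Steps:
E(n) = -2 + 2*n*(14 + n) (E(n) = -2 + (((14 + n)*(n + n))*n)/n = -2 + (((14 + n)*(2*n))*n)/n = -2 + ((2*n*(14 + n))*n)/n = -2 + (2*n**2*(14 + n))/n = -2 + 2*n*(14 + n))
(16*c + 0)/E(-2*5) = (16*0 + 0)/(-2 + 2*(-2*5)**2 + 28*(-2*5)) = (0 + 0)/(-2 + 2*(-10)**2 + 28*(-10)) = 0/(-2 + 2*100 - 280) = 0/(-2 + 200 - 280) = 0/(-82) = 0*(-1/82) = 0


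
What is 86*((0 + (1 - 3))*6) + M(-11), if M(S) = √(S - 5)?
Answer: -1032 + 4*I ≈ -1032.0 + 4.0*I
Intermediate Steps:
M(S) = √(-5 + S)
86*((0 + (1 - 3))*6) + M(-11) = 86*((0 + (1 - 3))*6) + √(-5 - 11) = 86*((0 - 2)*6) + √(-16) = 86*(-2*6) + 4*I = 86*(-12) + 4*I = -1032 + 4*I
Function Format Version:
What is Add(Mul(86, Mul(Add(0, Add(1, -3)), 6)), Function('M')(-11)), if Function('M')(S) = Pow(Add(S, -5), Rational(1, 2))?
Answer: Add(-1032, Mul(4, I)) ≈ Add(-1032.0, Mul(4.0000, I))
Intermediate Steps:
Function('M')(S) = Pow(Add(-5, S), Rational(1, 2))
Add(Mul(86, Mul(Add(0, Add(1, -3)), 6)), Function('M')(-11)) = Add(Mul(86, Mul(Add(0, Add(1, -3)), 6)), Pow(Add(-5, -11), Rational(1, 2))) = Add(Mul(86, Mul(Add(0, -2), 6)), Pow(-16, Rational(1, 2))) = Add(Mul(86, Mul(-2, 6)), Mul(4, I)) = Add(Mul(86, -12), Mul(4, I)) = Add(-1032, Mul(4, I))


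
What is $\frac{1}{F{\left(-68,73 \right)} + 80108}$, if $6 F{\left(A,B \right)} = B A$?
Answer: $\frac{3}{237842} \approx 1.2613 \cdot 10^{-5}$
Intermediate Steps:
$F{\left(A,B \right)} = \frac{A B}{6}$ ($F{\left(A,B \right)} = \frac{B A}{6} = \frac{A B}{6}$)
$\frac{1}{F{\left(-68,73 \right)} + 80108} = \frac{1}{\frac{1}{6} \left(-68\right) 73 + 80108} = \frac{1}{- \frac{2482}{3} + 80108} = \frac{1}{\frac{237842}{3}} = \frac{3}{237842}$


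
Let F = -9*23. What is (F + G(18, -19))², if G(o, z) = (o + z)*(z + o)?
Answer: 42436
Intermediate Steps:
G(o, z) = (o + z)² (G(o, z) = (o + z)*(o + z) = (o + z)²)
F = -207
(F + G(18, -19))² = (-207 + (18 - 19)²)² = (-207 + (-1)²)² = (-207 + 1)² = (-206)² = 42436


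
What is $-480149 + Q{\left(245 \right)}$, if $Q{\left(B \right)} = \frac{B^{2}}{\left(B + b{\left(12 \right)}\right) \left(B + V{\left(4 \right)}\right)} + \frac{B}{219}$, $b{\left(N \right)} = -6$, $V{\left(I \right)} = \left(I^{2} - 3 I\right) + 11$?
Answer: $- \frac{1306831224113}{2721732} \approx -4.8015 \cdot 10^{5}$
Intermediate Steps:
$V{\left(I \right)} = 11 + I^{2} - 3 I$
$Q{\left(B \right)} = \frac{B}{219} + \frac{B^{2}}{\left(-6 + B\right) \left(15 + B\right)}$ ($Q{\left(B \right)} = \frac{B^{2}}{\left(B - 6\right) \left(B + \left(11 + 4^{2} - 12\right)\right)} + \frac{B}{219} = \frac{B^{2}}{\left(-6 + B\right) \left(B + \left(11 + 16 - 12\right)\right)} + B \frac{1}{219} = \frac{B^{2}}{\left(-6 + B\right) \left(B + 15\right)} + \frac{B}{219} = \frac{B^{2}}{\left(-6 + B\right) \left(15 + B\right)} + \frac{B}{219} = \frac{B}{219} + \frac{B^{2}}{\left(-6 + B\right) \left(15 + B\right)}$)
$-480149 + Q{\left(245 \right)} = -480149 + \frac{1}{219} \cdot 245 \frac{1}{-90 + 245^{2} + 9 \cdot 245} \left(-90 + 245^{2} + 228 \cdot 245\right) = -480149 + \frac{1}{219} \cdot 245 \frac{1}{-90 + 60025 + 2205} \left(-90 + 60025 + 55860\right) = -480149 + \frac{1}{219} \cdot 245 \cdot \frac{1}{62140} \cdot 115795 = -480149 + \frac{5673955}{2721732} = - \frac{1306831224113}{2721732}$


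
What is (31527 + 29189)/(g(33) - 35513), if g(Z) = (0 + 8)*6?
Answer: -60716/35465 ≈ -1.7120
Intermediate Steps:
g(Z) = 48 (g(Z) = 8*6 = 48)
(31527 + 29189)/(g(33) - 35513) = (31527 + 29189)/(48 - 35513) = 60716/(-35465) = 60716*(-1/35465) = -60716/35465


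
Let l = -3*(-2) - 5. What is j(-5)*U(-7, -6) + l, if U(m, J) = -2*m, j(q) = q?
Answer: -69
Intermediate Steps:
l = 1 (l = 6 - 5 = 1)
j(-5)*U(-7, -6) + l = -(-10)*(-7) + 1 = -5*14 + 1 = -70 + 1 = -69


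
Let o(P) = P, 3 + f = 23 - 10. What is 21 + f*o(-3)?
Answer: -9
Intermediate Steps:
f = 10 (f = -3 + (23 - 10) = -3 + 13 = 10)
21 + f*o(-3) = 21 + 10*(-3) = 21 - 30 = -9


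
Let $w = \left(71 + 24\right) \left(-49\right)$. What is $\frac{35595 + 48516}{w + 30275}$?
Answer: $\frac{28037}{8540} \approx 3.283$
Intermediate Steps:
$w = -4655$ ($w = 95 \left(-49\right) = -4655$)
$\frac{35595 + 48516}{w + 30275} = \frac{35595 + 48516}{-4655 + 30275} = \frac{84111}{25620} = 84111 \cdot \frac{1}{25620} = \frac{28037}{8540}$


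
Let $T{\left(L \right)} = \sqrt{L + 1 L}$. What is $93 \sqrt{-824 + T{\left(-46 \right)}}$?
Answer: $93 \sqrt{-824 + 2 i \sqrt{23}} \approx 15.537 + 2669.6 i$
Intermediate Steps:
$T{\left(L \right)} = \sqrt{2} \sqrt{L}$ ($T{\left(L \right)} = \sqrt{L + L} = \sqrt{2 L} = \sqrt{2} \sqrt{L}$)
$93 \sqrt{-824 + T{\left(-46 \right)}} = 93 \sqrt{-824 + \sqrt{2} \sqrt{-46}} = 93 \sqrt{-824 + \sqrt{2} i \sqrt{46}} = 93 \sqrt{-824 + 2 i \sqrt{23}}$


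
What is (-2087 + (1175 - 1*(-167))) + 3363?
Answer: 2618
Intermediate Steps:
(-2087 + (1175 - 1*(-167))) + 3363 = (-2087 + (1175 + 167)) + 3363 = (-2087 + 1342) + 3363 = -745 + 3363 = 2618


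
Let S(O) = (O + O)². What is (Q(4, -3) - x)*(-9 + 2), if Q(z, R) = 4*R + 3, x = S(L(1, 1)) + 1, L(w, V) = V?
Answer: 98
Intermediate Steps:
S(O) = 4*O² (S(O) = (2*O)² = 4*O²)
x = 5 (x = 4*1² + 1 = 4*1 + 1 = 4 + 1 = 5)
Q(z, R) = 3 + 4*R
(Q(4, -3) - x)*(-9 + 2) = ((3 + 4*(-3)) - 1*5)*(-9 + 2) = ((3 - 12) - 5)*(-7) = (-9 - 5)*(-7) = -14*(-7) = 98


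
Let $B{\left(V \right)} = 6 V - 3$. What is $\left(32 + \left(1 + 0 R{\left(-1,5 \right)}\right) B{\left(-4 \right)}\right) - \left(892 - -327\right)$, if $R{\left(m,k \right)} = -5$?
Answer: $-1214$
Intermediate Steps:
$B{\left(V \right)} = -3 + 6 V$
$\left(32 + \left(1 + 0 R{\left(-1,5 \right)}\right) B{\left(-4 \right)}\right) - \left(892 - -327\right) = \left(32 + \left(1 + 0 \left(-5\right)\right) \left(-3 + 6 \left(-4\right)\right)\right) - \left(892 - -327\right) = \left(32 + \left(1 + 0\right) \left(-3 - 24\right)\right) - \left(892 + 327\right) = \left(32 + 1 \left(-27\right)\right) - 1219 = \left(32 - 27\right) - 1219 = 5 - 1219 = -1214$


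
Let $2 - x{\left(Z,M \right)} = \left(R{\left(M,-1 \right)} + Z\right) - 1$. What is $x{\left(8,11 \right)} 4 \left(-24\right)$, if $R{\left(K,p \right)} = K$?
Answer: $1536$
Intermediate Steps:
$x{\left(Z,M \right)} = 3 - M - Z$ ($x{\left(Z,M \right)} = 2 - \left(\left(M + Z\right) - 1\right) = 2 - \left(-1 + M + Z\right) = 3 - M - Z$)
$x{\left(8,11 \right)} 4 \left(-24\right) = \left(3 - 11 - 8\right) 4 \left(-24\right) = \left(-16\right) 4 \left(-24\right) = \left(-64\right) \left(-24\right) = 1536$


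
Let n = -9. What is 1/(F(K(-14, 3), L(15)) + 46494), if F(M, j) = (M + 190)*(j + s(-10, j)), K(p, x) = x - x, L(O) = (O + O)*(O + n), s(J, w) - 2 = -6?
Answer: 1/79934 ≈ 1.2510e-5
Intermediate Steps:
s(J, w) = -4 (s(J, w) = 2 - 6 = -4)
L(O) = 2*O*(-9 + O) (L(O) = (O + O)*(O - 9) = (2*O)*(-9 + O) = 2*O*(-9 + O))
K(p, x) = 0
F(M, j) = (-4 + j)*(190 + M) (F(M, j) = (M + 190)*(j - 4) = (190 + M)*(-4 + j) = (-4 + j)*(190 + M))
1/(F(K(-14, 3), L(15)) + 46494) = 1/((-760 - 4*0 + 190*(2*15*(-9 + 15)) + 0*(2*15*(-9 + 15))) + 46494) = 1/((-760 + 0 + 190*(2*15*6) + 0*(2*15*6)) + 46494) = 1/((-760 + 0 + 190*180 + 0*180) + 46494) = 1/((-760 + 0 + 34200 + 0) + 46494) = 1/(33440 + 46494) = 1/79934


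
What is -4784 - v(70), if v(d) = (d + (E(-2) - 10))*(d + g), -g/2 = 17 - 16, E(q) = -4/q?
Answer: -9000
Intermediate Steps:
g = -2 (g = -2*(17 - 16) = -2*1 = -2)
v(d) = (-8 + d)*(-2 + d) (v(d) = (d + (-4/(-2) - 10))*(d - 2) = (d + (-4*(-1/2) - 10))*(-2 + d) = (d + (2 - 10))*(-2 + d) = (d - 8)*(-2 + d) = (-8 + d)*(-2 + d))
-4784 - v(70) = -4784 - (16 + 70**2 - 10*70) = -4784 - (16 + 4900 - 700) = -4784 - 1*4216 = -4784 - 4216 = -9000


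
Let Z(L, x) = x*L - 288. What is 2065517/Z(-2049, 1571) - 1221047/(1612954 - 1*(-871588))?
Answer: -9062740050763/7998404070714 ≈ -1.1331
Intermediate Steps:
Z(L, x) = -288 + L*x (Z(L, x) = L*x - 288 = -288 + L*x)
2065517/Z(-2049, 1571) - 1221047/(1612954 - 1*(-871588)) = 2065517/(-288 - 2049*1571) - 1221047/(1612954 - 1*(-871588)) = 2065517/(-288 - 3218979) - 1221047/(1612954 + 871588) = 2065517/(-3219267) - 1221047/2484542 = 2065517*(-1/3219267) - 1221047*1/2484542 = -2065517/3219267 - 1221047/2484542 = -9062740050763/7998404070714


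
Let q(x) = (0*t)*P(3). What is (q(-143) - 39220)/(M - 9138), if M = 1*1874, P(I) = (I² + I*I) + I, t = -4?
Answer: 9805/1816 ≈ 5.3992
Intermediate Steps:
P(I) = I + 2*I² (P(I) = (I² + I²) + I = 2*I² + I = I + 2*I²)
q(x) = 0 (q(x) = (0*(-4))*(3*(1 + 2*3)) = 0*(3*(1 + 6)) = 0*(3*7) = 0*21 = 0)
M = 1874
(q(-143) - 39220)/(M - 9138) = (0 - 39220)/(1874 - 9138) = -39220/(-7264) = -39220*(-1/7264) = 9805/1816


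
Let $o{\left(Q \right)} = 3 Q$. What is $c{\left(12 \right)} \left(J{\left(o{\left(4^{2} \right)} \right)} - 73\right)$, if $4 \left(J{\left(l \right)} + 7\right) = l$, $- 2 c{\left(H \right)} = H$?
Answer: $408$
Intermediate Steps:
$c{\left(H \right)} = - \frac{H}{2}$
$J{\left(l \right)} = -7 + \frac{l}{4}$
$c{\left(12 \right)} \left(J{\left(o{\left(4^{2} \right)} \right)} - 73\right) = \left(- \frac{1}{2}\right) 12 \left(\left(-7 + \frac{3 \cdot 4^{2}}{4}\right) - 73\right) = - 6 \left(\left(-7 + \frac{3 \cdot 16}{4}\right) - 73\right) = - 6 \left(\left(-7 + \frac{1}{4} \cdot 48\right) - 73\right) = - 6 \left(\left(-7 + 12\right) - 73\right) = - 6 \left(5 - 73\right) = \left(-6\right) \left(-68\right) = 408$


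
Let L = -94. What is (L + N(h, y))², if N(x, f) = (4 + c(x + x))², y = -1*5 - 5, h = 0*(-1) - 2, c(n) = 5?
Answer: 169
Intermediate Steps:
h = -2 (h = 0 - 2 = -2)
y = -10 (y = -5 - 5 = -10)
N(x, f) = 81 (N(x, f) = (4 + 5)² = 9² = 81)
(L + N(h, y))² = (-94 + 81)² = (-13)² = 169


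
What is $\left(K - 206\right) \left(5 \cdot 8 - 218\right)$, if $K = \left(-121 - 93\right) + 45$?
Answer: $66750$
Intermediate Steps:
$K = -169$ ($K = -214 + 45 = -169$)
$\left(K - 206\right) \left(5 \cdot 8 - 218\right) = \left(-169 - 206\right) \left(5 \cdot 8 - 218\right) = - 375 \left(40 - 218\right) = \left(-375\right) \left(-178\right) = 66750$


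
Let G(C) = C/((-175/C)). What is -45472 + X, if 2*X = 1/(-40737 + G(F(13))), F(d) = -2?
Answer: -648337866351/14257958 ≈ -45472.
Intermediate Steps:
G(C) = -C²/175 (G(C) = C*(-C/175) = -C²/175)
X = -175/14257958 (X = 1/(2*(-40737 - 1/175*(-2)²)) = 1/(2*(-40737 - 1/175*4)) = 1/(2*(-40737 - 4/175)) = 1/(2*(-7128979/175)) = (½)*(-175/7128979) = -175/14257958 ≈ -1.2274e-5)
-45472 + X = -45472 - 175/14257958 = -648337866351/14257958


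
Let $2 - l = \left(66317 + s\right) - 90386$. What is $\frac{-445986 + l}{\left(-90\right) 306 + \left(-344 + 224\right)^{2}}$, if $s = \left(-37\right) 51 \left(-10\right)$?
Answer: $\frac{88157}{2628} \approx 33.545$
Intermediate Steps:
$s = 18870$ ($s = \left(-1887\right) \left(-10\right) = 18870$)
$l = 5201$ ($l = 2 - \left(\left(66317 + 18870\right) - 90386\right) = 2 - \left(85187 - 90386\right) = 2 - -5199 = 2 + 5199 = 5201$)
$\frac{-445986 + l}{\left(-90\right) 306 + \left(-344 + 224\right)^{2}} = \frac{-445986 + 5201}{\left(-90\right) 306 + \left(-344 + 224\right)^{2}} = - \frac{440785}{-27540 + \left(-120\right)^{2}} = - \frac{440785}{-27540 + 14400} = - \frac{440785}{-13140} = \left(-440785\right) \left(- \frac{1}{13140}\right) = \frac{88157}{2628}$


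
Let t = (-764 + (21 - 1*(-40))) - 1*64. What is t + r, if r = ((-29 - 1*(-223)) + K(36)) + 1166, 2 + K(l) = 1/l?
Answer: 21277/36 ≈ 591.03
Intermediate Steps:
K(l) = -2 + 1/l
r = 48889/36 (r = ((-29 - 1*(-223)) + (-2 + 1/36)) + 1166 = ((-29 + 223) + (-2 + 1/36)) + 1166 = (194 - 71/36) + 1166 = 6913/36 + 1166 = 48889/36 ≈ 1358.0)
t = -767 (t = (-764 + (21 + 40)) - 64 = (-764 + 61) - 64 = -703 - 64 = -767)
t + r = -767 + 48889/36 = 21277/36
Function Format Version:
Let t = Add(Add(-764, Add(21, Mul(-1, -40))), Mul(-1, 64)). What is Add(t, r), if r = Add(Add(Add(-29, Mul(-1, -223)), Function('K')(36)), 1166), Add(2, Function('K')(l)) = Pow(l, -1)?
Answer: Rational(21277, 36) ≈ 591.03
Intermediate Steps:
Function('K')(l) = Add(-2, Pow(l, -1))
r = Rational(48889, 36) (r = Add(Add(Add(-29, Mul(-1, -223)), Add(-2, Pow(36, -1))), 1166) = Add(Add(Add(-29, 223), Add(-2, Rational(1, 36))), 1166) = Add(Add(194, Rational(-71, 36)), 1166) = Add(Rational(6913, 36), 1166) = Rational(48889, 36) ≈ 1358.0)
t = -767 (t = Add(Add(-764, Add(21, 40)), -64) = Add(Add(-764, 61), -64) = Add(-703, -64) = -767)
Add(t, r) = Add(-767, Rational(48889, 36)) = Rational(21277, 36)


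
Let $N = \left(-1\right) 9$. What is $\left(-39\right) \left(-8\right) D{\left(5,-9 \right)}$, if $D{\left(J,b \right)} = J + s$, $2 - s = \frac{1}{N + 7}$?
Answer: $2340$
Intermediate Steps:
$N = -9$
$s = \frac{5}{2}$ ($s = 2 - \frac{1}{-9 + 7} = 2 - \frac{1}{-2} = 2 - - \frac{1}{2} = 2 + \frac{1}{2} = \frac{5}{2} \approx 2.5$)
$D{\left(J,b \right)} = \frac{5}{2} + J$ ($D{\left(J,b \right)} = J + \frac{5}{2} = \frac{5}{2} + J$)
$\left(-39\right) \left(-8\right) D{\left(5,-9 \right)} = \left(-39\right) \left(-8\right) \left(\frac{5}{2} + 5\right) = 312 \cdot \frac{15}{2} = 2340$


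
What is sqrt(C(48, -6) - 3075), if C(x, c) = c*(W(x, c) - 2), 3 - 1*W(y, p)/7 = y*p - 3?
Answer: I*sqrt(15411) ≈ 124.14*I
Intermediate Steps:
W(y, p) = 42 - 7*p*y (W(y, p) = 21 - 7*(y*p - 3) = 21 - 7*(p*y - 3) = 21 - 7*(-3 + p*y) = 21 + (21 - 7*p*y) = 42 - 7*p*y)
C(x, c) = c*(40 - 7*c*x) (C(x, c) = c*((42 - 7*c*x) - 2) = c*(40 - 7*c*x))
sqrt(C(48, -6) - 3075) = sqrt(-6*(40 - 7*(-6)*48) - 3075) = sqrt(-6*(40 + 2016) - 3075) = sqrt(-6*2056 - 3075) = sqrt(-12336 - 3075) = sqrt(-15411) = I*sqrt(15411)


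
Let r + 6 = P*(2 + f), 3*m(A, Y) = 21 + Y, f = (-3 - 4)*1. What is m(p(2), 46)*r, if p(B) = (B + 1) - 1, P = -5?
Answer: 1273/3 ≈ 424.33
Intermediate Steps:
f = -7 (f = -7*1 = -7)
p(B) = B (p(B) = (1 + B) - 1 = B)
m(A, Y) = 7 + Y/3 (m(A, Y) = (21 + Y)/3 = 7 + Y/3)
r = 19 (r = -6 - 5*(2 - 7) = -6 - 5*(-5) = -6 + 25 = 19)
m(p(2), 46)*r = (7 + (⅓)*46)*19 = (7 + 46/3)*19 = (67/3)*19 = 1273/3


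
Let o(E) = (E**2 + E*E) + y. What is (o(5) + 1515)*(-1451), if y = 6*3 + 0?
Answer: -2296933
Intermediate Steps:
y = 18 (y = 18 + 0 = 18)
o(E) = 18 + 2*E**2 (o(E) = (E**2 + E*E) + 18 = (E**2 + E**2) + 18 = 2*E**2 + 18 = 18 + 2*E**2)
(o(5) + 1515)*(-1451) = ((18 + 2*5**2) + 1515)*(-1451) = ((18 + 2*25) + 1515)*(-1451) = ((18 + 50) + 1515)*(-1451) = (68 + 1515)*(-1451) = 1583*(-1451) = -2296933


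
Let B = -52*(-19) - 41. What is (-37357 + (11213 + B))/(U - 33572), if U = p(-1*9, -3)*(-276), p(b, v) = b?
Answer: 25197/31088 ≈ 0.81051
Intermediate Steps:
B = 947 (B = 988 - 41 = 947)
U = 2484 (U = -1*9*(-276) = -9*(-276) = 2484)
(-37357 + (11213 + B))/(U - 33572) = (-37357 + (11213 + 947))/(2484 - 33572) = (-37357 + 12160)/(-31088) = -25197*(-1/31088) = 25197/31088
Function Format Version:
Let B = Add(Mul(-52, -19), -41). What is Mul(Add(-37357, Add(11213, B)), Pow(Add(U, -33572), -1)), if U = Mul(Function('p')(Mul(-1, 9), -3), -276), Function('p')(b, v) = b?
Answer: Rational(25197, 31088) ≈ 0.81051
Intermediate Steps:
B = 947 (B = Add(988, -41) = 947)
U = 2484 (U = Mul(Mul(-1, 9), -276) = Mul(-9, -276) = 2484)
Mul(Add(-37357, Add(11213, B)), Pow(Add(U, -33572), -1)) = Mul(Add(-37357, Add(11213, 947)), Pow(Add(2484, -33572), -1)) = Mul(Add(-37357, 12160), Pow(-31088, -1)) = Mul(-25197, Rational(-1, 31088)) = Rational(25197, 31088)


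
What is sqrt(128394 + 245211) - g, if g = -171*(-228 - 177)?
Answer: -69255 + sqrt(373605) ≈ -68644.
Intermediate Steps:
g = 69255 (g = -171*(-405) = 69255)
sqrt(128394 + 245211) - g = sqrt(128394 + 245211) - 1*69255 = sqrt(373605) - 69255 = -69255 + sqrt(373605)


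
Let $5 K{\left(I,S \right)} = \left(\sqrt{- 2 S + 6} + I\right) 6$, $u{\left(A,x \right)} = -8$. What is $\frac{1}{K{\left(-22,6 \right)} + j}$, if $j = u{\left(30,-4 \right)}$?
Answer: $- \frac{43}{1490} - \frac{3 i \sqrt{6}}{2980} \approx -0.028859 - 0.0024659 i$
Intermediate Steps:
$j = -8$
$K{\left(I,S \right)} = \frac{6 I}{5} + \frac{6 \sqrt{6 - 2 S}}{5}$ ($K{\left(I,S \right)} = \frac{\left(\sqrt{- 2 S + 6} + I\right) 6}{5} = \frac{\left(\sqrt{6 - 2 S} + I\right) 6}{5} = \frac{\left(I + \sqrt{6 - 2 S}\right) 6}{5} = \frac{6 I + 6 \sqrt{6 - 2 S}}{5} = \frac{6 I}{5} + \frac{6 \sqrt{6 - 2 S}}{5}$)
$\frac{1}{K{\left(-22,6 \right)} + j} = \frac{1}{\left(\frac{6}{5} \left(-22\right) + \frac{6 \sqrt{6 - 12}}{5}\right) - 8} = \frac{1}{\left(- \frac{132}{5} + \frac{6 \sqrt{6 - 12}}{5}\right) - 8} = \frac{1}{\left(- \frac{132}{5} + \frac{6 \sqrt{-6}}{5}\right) - 8} = \frac{1}{\left(- \frac{132}{5} + \frac{6 i \sqrt{6}}{5}\right) - 8} = \frac{1}{- \frac{172}{5} + \frac{6 i \sqrt{6}}{5}}$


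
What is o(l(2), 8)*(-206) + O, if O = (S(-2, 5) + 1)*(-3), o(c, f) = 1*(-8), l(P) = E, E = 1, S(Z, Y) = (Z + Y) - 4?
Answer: 1648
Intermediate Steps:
S(Z, Y) = -4 + Y + Z (S(Z, Y) = (Y + Z) - 4 = -4 + Y + Z)
l(P) = 1
o(c, f) = -8
O = 0 (O = ((-4 + 5 - 2) + 1)*(-3) = (-1 + 1)*(-3) = 0*(-3) = 0)
o(l(2), 8)*(-206) + O = -8*(-206) + 0 = 1648 + 0 = 1648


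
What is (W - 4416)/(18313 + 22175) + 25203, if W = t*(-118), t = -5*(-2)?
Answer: 255103367/10122 ≈ 25203.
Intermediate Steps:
t = 10
W = -1180 (W = 10*(-118) = -1180)
(W - 4416)/(18313 + 22175) + 25203 = (-1180 - 4416)/(18313 + 22175) + 25203 = -5596/40488 + 25203 = -5596*1/40488 + 25203 = -1399/10122 + 25203 = 255103367/10122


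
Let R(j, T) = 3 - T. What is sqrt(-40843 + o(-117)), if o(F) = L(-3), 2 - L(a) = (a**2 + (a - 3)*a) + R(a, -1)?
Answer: 2*I*sqrt(10218) ≈ 202.17*I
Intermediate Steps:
L(a) = -2 - a**2 - a*(-3 + a) (L(a) = 2 - ((a**2 + (a - 3)*a) + (3 - 1*(-1))) = 2 - ((a**2 + (-3 + a)*a) + (3 + 1)) = 2 - ((a**2 + a*(-3 + a)) + 4) = 2 - (4 + a**2 + a*(-3 + a)) = 2 + (-4 - a**2 - a*(-3 + a)) = -2 - a**2 - a*(-3 + a))
o(F) = -29 (o(F) = -2 - 2*(-3)**2 + 3*(-3) = -2 - 2*9 - 9 = -2 - 18 - 9 = -29)
sqrt(-40843 + o(-117)) = sqrt(-40843 - 29) = sqrt(-40872) = 2*I*sqrt(10218)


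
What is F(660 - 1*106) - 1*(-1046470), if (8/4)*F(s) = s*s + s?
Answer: 1200205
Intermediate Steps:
F(s) = s/2 + s²/2 (F(s) = (s*s + s)/2 = (s² + s)/2 = (s + s²)/2 = s/2 + s²/2)
F(660 - 1*106) - 1*(-1046470) = (660 - 1*106)*(1 + (660 - 1*106))/2 - 1*(-1046470) = (660 - 106)*(1 + (660 - 106))/2 + 1046470 = (½)*554*(1 + 554) + 1046470 = (½)*554*555 + 1046470 = 153735 + 1046470 = 1200205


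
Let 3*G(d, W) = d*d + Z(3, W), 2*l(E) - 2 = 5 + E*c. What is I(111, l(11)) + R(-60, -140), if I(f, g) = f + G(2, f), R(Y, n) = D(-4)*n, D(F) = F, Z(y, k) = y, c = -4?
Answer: 2020/3 ≈ 673.33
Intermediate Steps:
R(Y, n) = -4*n
l(E) = 7/2 - 2*E (l(E) = 1 + (5 + E*(-4))/2 = 1 + (5 - 4*E)/2 = 1 + (5/2 - 2*E) = 7/2 - 2*E)
G(d, W) = 1 + d**2/3 (G(d, W) = (d*d + 3)/3 = (d**2 + 3)/3 = (3 + d**2)/3 = 1 + d**2/3)
I(f, g) = 7/3 + f (I(f, g) = f + (1 + (1/3)*2**2) = f + (1 + (1/3)*4) = f + (1 + 4/3) = f + 7/3 = 7/3 + f)
I(111, l(11)) + R(-60, -140) = (7/3 + 111) - 4*(-140) = 340/3 + 560 = 2020/3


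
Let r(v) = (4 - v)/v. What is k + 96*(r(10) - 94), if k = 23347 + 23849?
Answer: 190572/5 ≈ 38114.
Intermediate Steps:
r(v) = (4 - v)/v
k = 47196
k + 96*(r(10) - 94) = 47196 + 96*((4 - 1*10)/10 - 94) = 47196 + 96*((4 - 10)/10 - 94) = 47196 + 96*((⅒)*(-6) - 94) = 47196 + 96*(-⅗ - 94) = 47196 + 96*(-473/5) = 47196 - 45408/5 = 190572/5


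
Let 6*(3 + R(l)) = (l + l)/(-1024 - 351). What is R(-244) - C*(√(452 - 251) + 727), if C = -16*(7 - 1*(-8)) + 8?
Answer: 695726869/4125 + 232*√201 ≈ 1.7195e+5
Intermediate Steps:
C = -232 (C = -16*(7 + 8) + 8 = -16*15 + 8 = -240 + 8 = -232)
R(l) = -3 - l/4125 (R(l) = -3 + ((l + l)/(-1024 - 351))/6 = -3 + ((2*l)/(-1375))/6 = -3 + ((2*l)*(-1/1375))/6 = -3 + (-2*l/1375)/6 = -3 - l/4125)
R(-244) - C*(√(452 - 251) + 727) = (-3 - 1/4125*(-244)) - (-232)*(√(452 - 251) + 727) = (-3 + 244/4125) - (-232)*(√201 + 727) = -12131/4125 - (-232)*(727 + √201) = -12131/4125 - (-168664 - 232*√201) = -12131/4125 + (168664 + 232*√201) = 695726869/4125 + 232*√201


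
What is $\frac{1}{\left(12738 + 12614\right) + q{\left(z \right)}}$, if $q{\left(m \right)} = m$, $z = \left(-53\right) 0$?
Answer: $\frac{1}{25352} \approx 3.9445 \cdot 10^{-5}$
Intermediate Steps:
$z = 0$
$\frac{1}{\left(12738 + 12614\right) + q{\left(z \right)}} = \frac{1}{\left(12738 + 12614\right) + 0} = \frac{1}{25352 + 0} = \frac{1}{25352}$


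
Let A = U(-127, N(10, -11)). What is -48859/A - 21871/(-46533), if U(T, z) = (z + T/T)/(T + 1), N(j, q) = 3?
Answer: 143234062103/93066 ≈ 1.5391e+6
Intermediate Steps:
U(T, z) = (1 + z)/(1 + T) (U(T, z) = (z + 1)/(1 + T) = (1 + z)/(1 + T))
A = -2/63 (A = (1 + 3)/(1 - 127) = 4/(-126) = -1/126*4 = -2/63 ≈ -0.031746)
-48859/A - 21871/(-46533) = -48859/(-2/63) - 21871/(-46533) = -48859*(-63/2) - 21871*(-1/46533) = 3078117/2 + 21871/46533 = 143234062103/93066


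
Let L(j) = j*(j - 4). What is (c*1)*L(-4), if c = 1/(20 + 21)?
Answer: 32/41 ≈ 0.78049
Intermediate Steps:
c = 1/41 ≈ 0.024390
L(j) = j*(-4 + j)
(c*1)*L(-4) = ((1/41)*1)*(-4*(-4 - 4)) = (-4*(-8))/41 = (1/41)*32 = 32/41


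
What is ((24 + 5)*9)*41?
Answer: 10701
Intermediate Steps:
((24 + 5)*9)*41 = (29*9)*41 = 261*41 = 10701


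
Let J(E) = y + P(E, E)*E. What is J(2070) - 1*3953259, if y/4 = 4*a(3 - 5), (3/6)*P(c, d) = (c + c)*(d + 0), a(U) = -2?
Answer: 35475018709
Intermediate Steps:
P(c, d) = 4*c*d (P(c, d) = 2*((c + c)*(d + 0)) = 2*((2*c)*d) = 2*(2*c*d) = 4*c*d)
y = -32 (y = 4*(4*(-2)) = 4*(-8) = -32)
J(E) = -32 + 4*E³ (J(E) = -32 + (4*E*E)*E = -32 + (4*E²)*E = -32 + 4*E³)
J(2070) - 1*3953259 = (-32 + 4*2070³) - 1*3953259 = (-32 + 4*8869743000) - 3953259 = (-32 + 35478972000) - 3953259 = 35478971968 - 3953259 = 35475018709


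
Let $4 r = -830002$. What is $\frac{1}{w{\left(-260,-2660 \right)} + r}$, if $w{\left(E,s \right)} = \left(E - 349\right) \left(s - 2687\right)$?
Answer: $\frac{2}{6097645} \approx 3.28 \cdot 10^{-7}$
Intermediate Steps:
$w{\left(E,s \right)} = \left(-2687 + s\right) \left(-349 + E\right)$ ($w{\left(E,s \right)} = \left(-349 + E\right) \left(-2687 + s\right) = \left(-2687 + s\right) \left(-349 + E\right)$)
$r = - \frac{415001}{2}$ ($r = \frac{1}{4} \left(-830002\right) = - \frac{415001}{2} \approx -2.075 \cdot 10^{5}$)
$\frac{1}{w{\left(-260,-2660 \right)} + r} = \frac{1}{\left(937763 - -698620 - -928340 - -691600\right) - \frac{415001}{2}} = \frac{1}{\left(937763 + 698620 + 928340 + 691600\right) - \frac{415001}{2}} = \frac{1}{3256323 - \frac{415001}{2}} = \frac{1}{\frac{6097645}{2}} = \frac{2}{6097645}$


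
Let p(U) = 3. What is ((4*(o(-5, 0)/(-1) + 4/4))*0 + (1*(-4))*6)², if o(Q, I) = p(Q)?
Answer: 576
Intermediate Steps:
o(Q, I) = 3
((4*(o(-5, 0)/(-1) + 4/4))*0 + (1*(-4))*6)² = ((4*(3/(-1) + 4/4))*0 + (1*(-4))*6)² = ((4*(3*(-1) + 4*(¼)))*0 - 4*6)² = ((4*(-3 + 1))*0 - 24)² = ((4*(-2))*0 - 24)² = (-8*0 - 24)² = (0 - 24)² = (-24)² = 576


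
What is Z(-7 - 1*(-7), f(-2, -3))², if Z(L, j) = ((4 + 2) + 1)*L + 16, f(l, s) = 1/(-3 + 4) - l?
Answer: 256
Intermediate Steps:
f(l, s) = 1 - l (f(l, s) = 1/1 - l = 1 - l)
Z(L, j) = 16 + 7*L (Z(L, j) = (6 + 1)*L + 16 = 7*L + 16 = 16 + 7*L)
Z(-7 - 1*(-7), f(-2, -3))² = (16 + 7*(-7 - 1*(-7)))² = (16 + 7*(-7 + 7))² = (16 + 7*0)² = (16 + 0)² = 16² = 256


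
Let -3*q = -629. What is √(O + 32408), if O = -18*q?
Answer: √28634 ≈ 169.22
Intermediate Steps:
q = 629/3 (q = -⅓*(-629) = 629/3 ≈ 209.67)
O = -3774 (O = -18*629/3 = -3774)
√(O + 32408) = √(-3774 + 32408) = √28634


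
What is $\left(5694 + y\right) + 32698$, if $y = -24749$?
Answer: $13643$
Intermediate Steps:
$\left(5694 + y\right) + 32698 = \left(5694 - 24749\right) + 32698 = -19055 + 32698 = 13643$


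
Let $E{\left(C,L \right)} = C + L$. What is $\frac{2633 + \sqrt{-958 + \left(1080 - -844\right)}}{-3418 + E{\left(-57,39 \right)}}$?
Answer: $- \frac{2633}{3436} - \frac{\sqrt{966}}{3436} \approx -0.77534$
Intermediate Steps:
$\frac{2633 + \sqrt{-958 + \left(1080 - -844\right)}}{-3418 + E{\left(-57,39 \right)}} = \frac{2633 + \sqrt{-958 + \left(1080 - -844\right)}}{-3418 + \left(-57 + 39\right)} = \frac{2633 + \sqrt{-958 + \left(1080 + 844\right)}}{-3418 - 18} = \frac{2633 + \sqrt{-958 + 1924}}{-3436} = \left(2633 + \sqrt{966}\right) \left(- \frac{1}{3436}\right) = - \frac{2633}{3436} - \frac{\sqrt{966}}{3436}$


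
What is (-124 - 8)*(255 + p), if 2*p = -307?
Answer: -13398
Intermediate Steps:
p = -307/2 (p = (1/2)*(-307) = -307/2 ≈ -153.50)
(-124 - 8)*(255 + p) = (-124 - 8)*(255 - 307/2) = -132*203/2 = -13398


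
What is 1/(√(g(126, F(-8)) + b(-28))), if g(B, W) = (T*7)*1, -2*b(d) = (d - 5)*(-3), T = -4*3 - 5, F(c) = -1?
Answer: -I*√674/337 ≈ -0.077037*I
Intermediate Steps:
T = -17 (T = -12 - 5 = -17)
b(d) = -15/2 + 3*d/2 (b(d) = -(d - 5)*(-3)/2 = -(-5 + d)*(-3)/2 = -(15 - 3*d)/2 = -15/2 + 3*d/2)
g(B, W) = -119 (g(B, W) = -17*7*1 = -119*1 = -119)
1/(√(g(126, F(-8)) + b(-28))) = 1/(√(-119 + (-15/2 + (3/2)*(-28)))) = 1/(√(-119 + (-15/2 - 42))) = 1/(√(-119 - 99/2)) = 1/(√(-337/2)) = 1/(I*√674/2) = -I*√674/337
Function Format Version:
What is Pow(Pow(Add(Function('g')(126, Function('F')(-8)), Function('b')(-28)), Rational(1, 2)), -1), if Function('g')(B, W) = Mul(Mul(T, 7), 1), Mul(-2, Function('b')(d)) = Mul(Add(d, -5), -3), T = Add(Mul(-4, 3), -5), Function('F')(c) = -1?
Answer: Mul(Rational(-1, 337), I, Pow(674, Rational(1, 2))) ≈ Mul(-0.077037, I)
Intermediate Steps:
T = -17 (T = Add(-12, -5) = -17)
Function('b')(d) = Add(Rational(-15, 2), Mul(Rational(3, 2), d)) (Function('b')(d) = Mul(Rational(-1, 2), Mul(Add(d, -5), -3)) = Mul(Rational(-1, 2), Mul(Add(-5, d), -3)) = Mul(Rational(-1, 2), Add(15, Mul(-3, d))) = Add(Rational(-15, 2), Mul(Rational(3, 2), d)))
Function('g')(B, W) = -119 (Function('g')(B, W) = Mul(Mul(-17, 7), 1) = Mul(-119, 1) = -119)
Pow(Pow(Add(Function('g')(126, Function('F')(-8)), Function('b')(-28)), Rational(1, 2)), -1) = Pow(Pow(Add(-119, Add(Rational(-15, 2), Mul(Rational(3, 2), -28))), Rational(1, 2)), -1) = Pow(Pow(Add(-119, Add(Rational(-15, 2), -42)), Rational(1, 2)), -1) = Pow(Pow(Add(-119, Rational(-99, 2)), Rational(1, 2)), -1) = Pow(Pow(Rational(-337, 2), Rational(1, 2)), -1) = Pow(Mul(Rational(1, 2), I, Pow(674, Rational(1, 2))), -1) = Mul(Rational(-1, 337), I, Pow(674, Rational(1, 2)))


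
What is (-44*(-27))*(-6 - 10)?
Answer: -19008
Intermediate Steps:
(-44*(-27))*(-6 - 10) = 1188*(-16) = -19008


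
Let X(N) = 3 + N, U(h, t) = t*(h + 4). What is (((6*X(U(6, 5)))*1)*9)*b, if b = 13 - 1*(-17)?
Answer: 85860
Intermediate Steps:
U(h, t) = t*(4 + h)
b = 30 (b = 13 + 17 = 30)
(((6*X(U(6, 5)))*1)*9)*b = (((6*(3 + 5*(4 + 6)))*1)*9)*30 = (((6*(3 + 5*10))*1)*9)*30 = (((6*(3 + 50))*1)*9)*30 = (((6*53)*1)*9)*30 = ((318*1)*9)*30 = (318*9)*30 = 2862*30 = 85860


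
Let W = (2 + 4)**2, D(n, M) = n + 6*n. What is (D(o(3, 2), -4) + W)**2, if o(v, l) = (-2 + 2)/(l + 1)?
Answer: 1296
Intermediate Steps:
o(v, l) = 0 (o(v, l) = 0/(1 + l) = 0)
D(n, M) = 7*n
W = 36 (W = 6**2 = 36)
(D(o(3, 2), -4) + W)**2 = (7*0 + 36)**2 = (0 + 36)**2 = 36**2 = 1296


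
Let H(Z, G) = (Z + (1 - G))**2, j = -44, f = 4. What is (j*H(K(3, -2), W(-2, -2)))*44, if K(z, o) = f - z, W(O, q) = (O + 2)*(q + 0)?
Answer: -7744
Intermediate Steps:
W(O, q) = q*(2 + O) (W(O, q) = (2 + O)*q = q*(2 + O))
K(z, o) = 4 - z
H(Z, G) = (1 + Z - G)**2
(j*H(K(3, -2), W(-2, -2)))*44 = -44*(1 + (4 - 1*3) - (-2)*(2 - 2))**2*44 = -44*(1 + (4 - 3) - (-2)*0)**2*44 = -44*(1 + 1 - 1*0)**2*44 = -44*(1 + 1 + 0)**2*44 = -44*2**2*44 = -44*4*44 = -176*44 = -7744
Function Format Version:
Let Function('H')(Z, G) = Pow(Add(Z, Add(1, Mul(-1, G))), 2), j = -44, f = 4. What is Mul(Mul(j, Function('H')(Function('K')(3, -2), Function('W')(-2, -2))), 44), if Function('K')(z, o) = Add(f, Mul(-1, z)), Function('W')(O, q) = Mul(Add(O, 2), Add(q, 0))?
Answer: -7744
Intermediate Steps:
Function('W')(O, q) = Mul(q, Add(2, O)) (Function('W')(O, q) = Mul(Add(2, O), q) = Mul(q, Add(2, O)))
Function('K')(z, o) = Add(4, Mul(-1, z))
Function('H')(Z, G) = Pow(Add(1, Z, Mul(-1, G)), 2)
Mul(Mul(j, Function('H')(Function('K')(3, -2), Function('W')(-2, -2))), 44) = Mul(Mul(-44, Pow(Add(1, Add(4, Mul(-1, 3)), Mul(-1, Mul(-2, Add(2, -2)))), 2)), 44) = Mul(Mul(-44, Pow(Add(1, Add(4, -3), Mul(-1, Mul(-2, 0))), 2)), 44) = Mul(Mul(-44, Pow(Add(1, 1, Mul(-1, 0)), 2)), 44) = Mul(Mul(-44, Pow(Add(1, 1, 0), 2)), 44) = Mul(Mul(-44, Pow(2, 2)), 44) = Mul(Mul(-44, 4), 44) = Mul(-176, 44) = -7744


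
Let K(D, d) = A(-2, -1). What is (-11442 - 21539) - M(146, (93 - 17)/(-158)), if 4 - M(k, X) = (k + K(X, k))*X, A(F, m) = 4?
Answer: -2611515/79 ≈ -33057.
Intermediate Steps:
K(D, d) = 4
M(k, X) = 4 - X*(4 + k) (M(k, X) = 4 - (k + 4)*X = 4 - (4 + k)*X = 4 - X*(4 + k))
(-11442 - 21539) - M(146, (93 - 17)/(-158)) = (-11442 - 21539) - (4 - 4*(93 - 17)/(-158) - 1*(93 - 17)/(-158)*146) = -32981 - (4 - 304*(-1)/158 - 1*76*(-1/158)*146) = -32981 - (4 - 4*(-38/79) - 1*(-38/79)*146) = -32981 - (4 + 152/79 + 5548/79) = -32981 - 1*6016/79 = -32981 - 6016/79 = -2611515/79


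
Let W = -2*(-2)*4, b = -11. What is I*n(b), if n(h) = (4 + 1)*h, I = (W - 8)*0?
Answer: 0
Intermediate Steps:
W = 16 (W = 4*4 = 16)
I = 0 (I = (16 - 8)*0 = 8*0 = 0)
n(h) = 5*h
I*n(b) = 0*(5*(-11)) = 0*(-55) = 0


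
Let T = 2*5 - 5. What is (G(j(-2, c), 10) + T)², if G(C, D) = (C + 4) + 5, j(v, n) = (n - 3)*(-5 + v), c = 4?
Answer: 49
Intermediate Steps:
j(v, n) = (-5 + v)*(-3 + n) (j(v, n) = (-3 + n)*(-5 + v) = (-5 + v)*(-3 + n))
G(C, D) = 9 + C (G(C, D) = (4 + C) + 5 = 9 + C)
T = 5 (T = 10 - 5 = 5)
(G(j(-2, c), 10) + T)² = ((9 + (15 - 5*4 - 3*(-2) + 4*(-2))) + 5)² = ((9 + (15 - 20 + 6 - 8)) + 5)² = ((9 - 7) + 5)² = (2 + 5)² = 7² = 49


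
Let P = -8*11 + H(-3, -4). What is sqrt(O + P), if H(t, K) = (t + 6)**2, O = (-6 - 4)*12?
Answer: I*sqrt(199) ≈ 14.107*I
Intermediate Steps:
O = -120 (O = -10*12 = -120)
H(t, K) = (6 + t)**2
P = -79 (P = -8*11 + (6 - 3)**2 = -88 + 3**2 = -88 + 9 = -79)
sqrt(O + P) = sqrt(-120 - 79) = sqrt(-199) = I*sqrt(199)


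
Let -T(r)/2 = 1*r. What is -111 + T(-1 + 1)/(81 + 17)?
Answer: -111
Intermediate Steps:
T(r) = -2*r
-111 + T(-1 + 1)/(81 + 17) = -111 + (-2*(-1 + 1))/(81 + 17) = -111 - 2*0/98 = -111 + 0*(1/98) = -111 + 0 = -111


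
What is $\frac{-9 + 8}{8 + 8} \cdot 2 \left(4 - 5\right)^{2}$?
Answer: $- \frac{1}{8} \approx -0.125$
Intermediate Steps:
$\frac{-9 + 8}{8 + 8} \cdot 2 \left(4 - 5\right)^{2} = - \frac{1}{16} \cdot 2 \left(-1\right)^{2} = \left(-1\right) \frac{1}{16} \cdot 2 \cdot 1 = \left(- \frac{1}{16}\right) 2 \cdot 1 = \left(- \frac{1}{8}\right) 1 = - \frac{1}{8}$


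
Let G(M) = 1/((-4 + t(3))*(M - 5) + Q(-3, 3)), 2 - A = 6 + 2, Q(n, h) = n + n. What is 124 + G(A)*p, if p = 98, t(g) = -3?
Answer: 8902/71 ≈ 125.38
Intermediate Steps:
Q(n, h) = 2*n
A = -6 (A = 2 - (6 + 2) = 2 - 1*8 = 2 - 8 = -6)
G(M) = 1/(29 - 7*M) (G(M) = 1/((-4 - 3)*(M - 5) + 2*(-3)) = 1/(-7*(-5 + M) - 6) = 1/((35 - 7*M) - 6) = 1/(29 - 7*M))
124 + G(A)*p = 124 + 98/(29 - 7*(-6)) = 124 + 98/(29 + 42) = 124 + 98/71 = 8902/71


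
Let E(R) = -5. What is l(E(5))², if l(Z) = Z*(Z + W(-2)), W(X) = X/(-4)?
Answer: 2025/4 ≈ 506.25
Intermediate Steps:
W(X) = -X/4 (W(X) = X*(-¼) = -X/4)
l(Z) = Z*(½ + Z) (l(Z) = Z*(Z - ¼*(-2)) = Z*(Z + ½) = Z*(½ + Z))
l(E(5))² = (-5*(½ - 5))² = (-5*(-9/2))² = (45/2)² = 2025/4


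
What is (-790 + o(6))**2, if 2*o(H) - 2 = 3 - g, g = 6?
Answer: 2499561/4 ≈ 6.2489e+5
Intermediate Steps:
o(H) = -1/2 (o(H) = 1 + (3 - 1*6)/2 = 1 + (3 - 6)/2 = 1 + (1/2)*(-3) = 1 - 3/2 = -1/2)
(-790 + o(6))**2 = (-790 - 1/2)**2 = (-1581/2)**2 = 2499561/4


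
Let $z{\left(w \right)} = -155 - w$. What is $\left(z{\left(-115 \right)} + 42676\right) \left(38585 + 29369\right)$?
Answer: $2897286744$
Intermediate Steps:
$\left(z{\left(-115 \right)} + 42676\right) \left(38585 + 29369\right) = \left(\left(-155 - -115\right) + 42676\right) \left(38585 + 29369\right) = \left(\left(-155 + 115\right) + 42676\right) 67954 = \left(-40 + 42676\right) 67954 = 42636 \cdot 67954 = 2897286744$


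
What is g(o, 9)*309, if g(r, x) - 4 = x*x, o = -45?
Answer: 26265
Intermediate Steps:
g(r, x) = 4 + x**2 (g(r, x) = 4 + x*x = 4 + x**2)
g(o, 9)*309 = (4 + 9**2)*309 = (4 + 81)*309 = 85*309 = 26265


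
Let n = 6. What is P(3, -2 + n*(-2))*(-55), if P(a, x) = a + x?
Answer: 605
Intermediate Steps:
P(3, -2 + n*(-2))*(-55) = (3 + (-2 + 6*(-2)))*(-55) = (3 + (-2 - 12))*(-55) = (3 - 14)*(-55) = -11*(-55) = 605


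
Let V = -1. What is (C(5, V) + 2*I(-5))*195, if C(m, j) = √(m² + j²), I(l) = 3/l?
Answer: -234 + 195*√26 ≈ 760.31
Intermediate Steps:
C(m, j) = √(j² + m²)
(C(5, V) + 2*I(-5))*195 = (√((-1)² + 5²) + 2*(3/(-5)))*195 = (√(1 + 25) + 2*(3*(-⅕)))*195 = (√26 + 2*(-⅗))*195 = (√26 - 6/5)*195 = (-6/5 + √26)*195 = -234 + 195*√26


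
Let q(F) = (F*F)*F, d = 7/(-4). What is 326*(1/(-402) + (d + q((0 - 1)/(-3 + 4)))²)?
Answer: 3963019/1608 ≈ 2464.6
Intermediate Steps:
d = -7/4 (d = 7*(-¼) = -7/4 ≈ -1.7500)
q(F) = F³ (q(F) = F²*F = F³)
326*(1/(-402) + (d + q((0 - 1)/(-3 + 4)))²) = 326*(1/(-402) + (-7/4 + ((0 - 1)/(-3 + 4))³)²) = 326*(-1/402 + (-7/4 + (-1/1)³)²) = 326*(-1/402 + (-7/4 + (-1*1)³)²) = 326*(-1/402 + (-7/4 + (-1)³)²) = 326*(-1/402 + (-7/4 - 1)²) = 326*(-1/402 + (-11/4)²) = 326*(-1/402 + 121/16) = 326*(24313/3216) = 3963019/1608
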